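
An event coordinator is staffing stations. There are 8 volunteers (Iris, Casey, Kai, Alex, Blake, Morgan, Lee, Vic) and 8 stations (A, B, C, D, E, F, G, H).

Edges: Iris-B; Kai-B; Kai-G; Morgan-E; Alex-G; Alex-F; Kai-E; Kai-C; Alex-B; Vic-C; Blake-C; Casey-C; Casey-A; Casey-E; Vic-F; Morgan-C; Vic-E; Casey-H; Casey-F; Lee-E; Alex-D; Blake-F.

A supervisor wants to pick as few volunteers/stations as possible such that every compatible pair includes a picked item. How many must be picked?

The 7 edges Iris–B, Casey–A, Kai–G, Alex–D, Blake–F, Morgan–C, Lee–E form a matching, so any vertex cover needs at least 7 vertices (one per matched edge).
Conversely {Iris, Casey, Kai, Alex, C, E, F} meets every edge and has exactly 7 vertices, so 7 is optimal.

7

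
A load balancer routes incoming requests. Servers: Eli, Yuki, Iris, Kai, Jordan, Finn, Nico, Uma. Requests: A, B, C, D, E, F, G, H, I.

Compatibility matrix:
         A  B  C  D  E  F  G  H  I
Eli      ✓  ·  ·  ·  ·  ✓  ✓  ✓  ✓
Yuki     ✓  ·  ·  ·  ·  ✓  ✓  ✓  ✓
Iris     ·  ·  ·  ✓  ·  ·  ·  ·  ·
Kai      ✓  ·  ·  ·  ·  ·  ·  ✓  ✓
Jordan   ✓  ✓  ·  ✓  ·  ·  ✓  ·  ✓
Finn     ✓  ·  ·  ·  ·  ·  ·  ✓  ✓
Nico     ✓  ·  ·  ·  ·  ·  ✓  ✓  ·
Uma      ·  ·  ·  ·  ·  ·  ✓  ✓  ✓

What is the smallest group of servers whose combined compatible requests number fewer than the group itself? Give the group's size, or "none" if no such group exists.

6

Take S = {Eli, Yuki, Kai, Finn, Nico, Uma}. Its neighbourhood is {A, F, G, H, I}, so |N(S)| = 5 < |S| = 6.
Every subset of size less than 6 has at least as many neighbours as members, so 6 is the minimum.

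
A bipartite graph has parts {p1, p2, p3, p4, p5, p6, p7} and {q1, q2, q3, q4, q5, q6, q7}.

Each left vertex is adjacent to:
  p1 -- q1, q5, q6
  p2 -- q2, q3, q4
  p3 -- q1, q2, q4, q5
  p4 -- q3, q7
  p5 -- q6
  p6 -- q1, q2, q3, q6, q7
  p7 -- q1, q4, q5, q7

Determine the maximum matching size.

For example, pair p1–q1, p2–q2, p3–q5, p4–q3, p5–q6, p6–q7, p7–q4.
All 7 left vertices are matched, so no larger matching exists.

7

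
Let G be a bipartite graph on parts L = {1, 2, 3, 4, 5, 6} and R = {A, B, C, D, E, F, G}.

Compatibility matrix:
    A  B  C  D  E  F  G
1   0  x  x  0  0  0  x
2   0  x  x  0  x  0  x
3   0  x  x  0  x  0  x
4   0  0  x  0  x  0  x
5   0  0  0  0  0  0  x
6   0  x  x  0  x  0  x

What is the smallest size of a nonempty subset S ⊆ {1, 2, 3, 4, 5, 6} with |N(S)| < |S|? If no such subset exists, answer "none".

5

Take S = {1, 2, 3, 4, 5}. Its neighbourhood is {B, C, E, G}, so |N(S)| = 4 < |S| = 5.
Every subset of size less than 5 has at least as many neighbours as members, so 5 is the minimum.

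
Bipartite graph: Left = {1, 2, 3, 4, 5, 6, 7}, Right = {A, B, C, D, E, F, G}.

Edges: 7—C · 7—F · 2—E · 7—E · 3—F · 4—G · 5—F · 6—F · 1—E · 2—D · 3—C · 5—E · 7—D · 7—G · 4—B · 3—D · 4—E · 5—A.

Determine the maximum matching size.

7

For example, pair 1–E, 2–D, 3–C, 4–B, 5–A, 6–F, 7–G.
This saturates every left vertex, so 7 is the maximum.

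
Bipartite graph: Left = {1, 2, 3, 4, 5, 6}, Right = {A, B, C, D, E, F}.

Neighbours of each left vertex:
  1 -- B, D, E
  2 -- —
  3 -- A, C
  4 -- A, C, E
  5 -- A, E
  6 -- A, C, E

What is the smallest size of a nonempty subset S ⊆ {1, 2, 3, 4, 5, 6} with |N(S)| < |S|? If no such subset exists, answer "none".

1

Take S = {2}. Its neighbourhood is {}, so |N(S)| = 0 < |S| = 1.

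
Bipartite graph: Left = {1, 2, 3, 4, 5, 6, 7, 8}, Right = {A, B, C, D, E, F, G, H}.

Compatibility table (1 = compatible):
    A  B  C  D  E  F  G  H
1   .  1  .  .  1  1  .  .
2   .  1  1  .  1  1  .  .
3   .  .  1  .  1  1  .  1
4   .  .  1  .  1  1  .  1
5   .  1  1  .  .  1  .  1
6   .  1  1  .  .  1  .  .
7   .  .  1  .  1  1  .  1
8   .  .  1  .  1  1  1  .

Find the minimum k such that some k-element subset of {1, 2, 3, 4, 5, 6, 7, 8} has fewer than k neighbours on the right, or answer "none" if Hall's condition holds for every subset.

6

Take S = {1, 2, 3, 4, 5, 6}. Its neighbourhood is {B, C, E, F, H}, so |N(S)| = 5 < |S| = 6.
Every subset of size less than 6 has at least as many neighbours as members, so 6 is the minimum.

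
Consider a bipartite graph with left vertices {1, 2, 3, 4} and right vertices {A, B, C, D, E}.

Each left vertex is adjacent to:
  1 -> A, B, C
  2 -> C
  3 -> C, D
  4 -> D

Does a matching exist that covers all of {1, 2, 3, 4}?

The set {2, 3, 4} has only 2 neighbours ({C, D}), so by Hall's theorem at most 3 of the 4 left vertices can be matched.
Hence no matching covers every left vertex.

No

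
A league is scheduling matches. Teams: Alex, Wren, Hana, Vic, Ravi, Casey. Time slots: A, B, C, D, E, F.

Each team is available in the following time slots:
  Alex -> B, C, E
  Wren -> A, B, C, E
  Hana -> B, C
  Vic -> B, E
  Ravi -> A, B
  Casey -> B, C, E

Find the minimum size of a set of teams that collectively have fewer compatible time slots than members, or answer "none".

4

Take S = {Alex, Hana, Vic, Casey}. Its neighbourhood is {B, C, E}, so |N(S)| = 3 < |S| = 4.
Every subset of size less than 4 has at least as many neighbours as members, so 4 is the minimum.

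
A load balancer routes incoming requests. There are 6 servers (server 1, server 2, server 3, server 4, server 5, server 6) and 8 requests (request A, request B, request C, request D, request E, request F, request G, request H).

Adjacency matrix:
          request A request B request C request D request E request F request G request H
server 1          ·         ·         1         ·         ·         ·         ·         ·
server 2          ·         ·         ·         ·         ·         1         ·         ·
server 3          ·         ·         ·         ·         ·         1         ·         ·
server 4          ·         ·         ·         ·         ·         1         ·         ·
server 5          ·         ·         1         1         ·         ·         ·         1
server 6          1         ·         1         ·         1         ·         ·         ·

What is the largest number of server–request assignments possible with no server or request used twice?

For example, pair server 1-request C, server 2-request F, server 5-request H, server 6-request E.
The set {server 2, server 3, server 4} has only 1 neighbour ({request F}), so by Hall's theorem at most 4 of the 6 servers can be matched.

4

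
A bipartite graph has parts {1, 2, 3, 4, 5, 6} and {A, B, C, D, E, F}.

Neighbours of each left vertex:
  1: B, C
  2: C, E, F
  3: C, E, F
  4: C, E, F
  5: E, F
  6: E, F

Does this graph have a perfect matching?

The set {2, 3, 4, 5, 6} has only 3 neighbours ({C, E, F}), so by Hall's theorem at most 4 of the 6 left vertices can be matched.
Hence no matching covers every left vertex.

No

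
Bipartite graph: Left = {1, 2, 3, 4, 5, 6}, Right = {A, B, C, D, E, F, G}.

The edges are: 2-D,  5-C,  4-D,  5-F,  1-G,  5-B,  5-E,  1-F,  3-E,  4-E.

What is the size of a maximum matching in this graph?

4

For example, pair 1–F, 2–D, 3–E, 5–B.
The set {2, 3, 4, 6} has only 2 neighbours ({D, E}), so by Hall's theorem at most 4 of the 6 left vertices can be matched.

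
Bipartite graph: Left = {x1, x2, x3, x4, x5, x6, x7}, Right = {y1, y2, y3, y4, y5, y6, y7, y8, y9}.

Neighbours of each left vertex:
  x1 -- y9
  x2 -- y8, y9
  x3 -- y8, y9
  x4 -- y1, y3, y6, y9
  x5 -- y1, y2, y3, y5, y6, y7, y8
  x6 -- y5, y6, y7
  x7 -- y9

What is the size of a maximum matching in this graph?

5

One maximum matching: x1→y9, x2→y8, x4→y3, x5→y6, x6→y7.
The set {x1, x2, x3, x7} has only 2 neighbours ({y8, y9}), so by Hall's theorem at most 5 of the 7 left vertices can be matched.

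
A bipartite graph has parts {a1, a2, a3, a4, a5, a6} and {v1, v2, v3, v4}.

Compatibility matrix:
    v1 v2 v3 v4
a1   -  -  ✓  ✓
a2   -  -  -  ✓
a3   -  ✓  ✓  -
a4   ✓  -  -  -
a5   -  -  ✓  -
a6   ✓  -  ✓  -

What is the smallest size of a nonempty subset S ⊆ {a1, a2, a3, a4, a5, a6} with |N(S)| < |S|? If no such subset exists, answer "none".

3

Take S = {a1, a2, a5}. Its neighbourhood is {v3, v4}, so |N(S)| = 2 < |S| = 3.
Every subset of size less than 3 has at least as many neighbours as members, so 3 is the minimum.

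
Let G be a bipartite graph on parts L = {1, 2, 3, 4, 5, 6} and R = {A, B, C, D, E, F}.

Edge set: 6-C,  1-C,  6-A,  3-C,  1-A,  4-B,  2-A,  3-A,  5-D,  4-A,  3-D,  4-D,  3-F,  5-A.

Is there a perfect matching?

The set {1, 2, 6} has only 2 neighbours ({A, C}), so by Hall's theorem at most 5 of the 6 left vertices can be matched.
Hence no matching covers every left vertex.

No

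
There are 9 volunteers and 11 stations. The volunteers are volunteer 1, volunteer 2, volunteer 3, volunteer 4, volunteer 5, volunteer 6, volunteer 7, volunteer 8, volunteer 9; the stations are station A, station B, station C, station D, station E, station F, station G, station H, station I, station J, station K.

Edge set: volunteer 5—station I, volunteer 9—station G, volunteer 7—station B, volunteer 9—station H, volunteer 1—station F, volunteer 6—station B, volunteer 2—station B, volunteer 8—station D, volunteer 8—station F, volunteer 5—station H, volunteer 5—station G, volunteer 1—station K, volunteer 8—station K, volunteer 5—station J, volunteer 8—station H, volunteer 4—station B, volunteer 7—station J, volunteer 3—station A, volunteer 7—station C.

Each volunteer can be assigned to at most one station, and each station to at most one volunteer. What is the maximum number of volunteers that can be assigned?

7

A valid assignment of size 7: volunteer 1-station K, volunteer 2-station B, volunteer 3-station A, volunteer 5-station J, volunteer 7-station C, volunteer 8-station F, volunteer 9-station H.
The set {volunteer 2, volunteer 4, volunteer 6} has only 1 neighbour ({station B}), so by Hall's theorem at most 7 of the 9 volunteers can be matched.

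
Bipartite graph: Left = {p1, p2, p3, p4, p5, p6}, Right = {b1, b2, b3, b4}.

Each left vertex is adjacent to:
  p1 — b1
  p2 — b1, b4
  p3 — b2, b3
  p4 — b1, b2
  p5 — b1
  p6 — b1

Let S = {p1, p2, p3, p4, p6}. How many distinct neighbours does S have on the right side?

The union of neighbours of {p1, p2, p3, p4, p6} is {b1, b2, b3, b4}, which has 4 elements.
Since |N(S)| = 4 < |S| = 5, Hall's condition fails for this subset.

4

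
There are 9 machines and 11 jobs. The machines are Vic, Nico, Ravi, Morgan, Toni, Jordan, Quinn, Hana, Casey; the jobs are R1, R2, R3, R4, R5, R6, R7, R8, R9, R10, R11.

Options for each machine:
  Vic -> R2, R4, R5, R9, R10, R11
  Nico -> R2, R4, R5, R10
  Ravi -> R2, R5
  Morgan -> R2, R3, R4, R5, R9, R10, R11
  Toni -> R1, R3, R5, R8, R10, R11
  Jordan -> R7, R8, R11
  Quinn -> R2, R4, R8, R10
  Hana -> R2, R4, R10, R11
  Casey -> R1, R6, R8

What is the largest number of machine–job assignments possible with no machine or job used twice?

For example, pair Vic-R9, Nico-R5, Ravi-R2, Morgan-R3, Toni-R10, Jordan-R7, Quinn-R4, Hana-R11, Casey-R8.
This saturates every machine, so 9 is the maximum.

9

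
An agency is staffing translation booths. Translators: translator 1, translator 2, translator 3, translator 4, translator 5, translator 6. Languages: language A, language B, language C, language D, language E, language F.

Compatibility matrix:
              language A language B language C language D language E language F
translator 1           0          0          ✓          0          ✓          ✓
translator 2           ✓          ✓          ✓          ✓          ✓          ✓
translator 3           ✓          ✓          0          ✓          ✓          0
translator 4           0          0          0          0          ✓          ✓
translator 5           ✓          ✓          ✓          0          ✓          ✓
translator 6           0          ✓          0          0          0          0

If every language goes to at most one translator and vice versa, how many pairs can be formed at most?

6

A valid assignment of size 6: translator 1–language C, translator 2–language D, translator 3–language A, translator 4–language E, translator 5–language F, translator 6–language B.
All 6 translators are matched, so no larger matching exists.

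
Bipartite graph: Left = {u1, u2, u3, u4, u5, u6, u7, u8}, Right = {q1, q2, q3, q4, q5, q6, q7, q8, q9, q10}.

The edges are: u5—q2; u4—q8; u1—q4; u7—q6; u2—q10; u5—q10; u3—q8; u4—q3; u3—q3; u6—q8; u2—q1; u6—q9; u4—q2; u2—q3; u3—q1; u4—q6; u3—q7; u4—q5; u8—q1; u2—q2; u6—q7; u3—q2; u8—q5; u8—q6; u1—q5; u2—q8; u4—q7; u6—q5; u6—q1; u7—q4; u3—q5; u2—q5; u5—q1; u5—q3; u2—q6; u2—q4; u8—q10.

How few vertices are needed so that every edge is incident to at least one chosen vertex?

8

{u1, u2, u3, u4, u5, u6, u7, u8} is a vertex cover of size 8: every edge has an endpoint in this set.
No smaller cover exists because u1–q5, u2–q1, u3–q7, u4–q8, u5–q2, u6–q9, u7–q4, u8–q6 is a matching of size 8, and a cover must include an endpoint of each of these disjoint edges (König's theorem).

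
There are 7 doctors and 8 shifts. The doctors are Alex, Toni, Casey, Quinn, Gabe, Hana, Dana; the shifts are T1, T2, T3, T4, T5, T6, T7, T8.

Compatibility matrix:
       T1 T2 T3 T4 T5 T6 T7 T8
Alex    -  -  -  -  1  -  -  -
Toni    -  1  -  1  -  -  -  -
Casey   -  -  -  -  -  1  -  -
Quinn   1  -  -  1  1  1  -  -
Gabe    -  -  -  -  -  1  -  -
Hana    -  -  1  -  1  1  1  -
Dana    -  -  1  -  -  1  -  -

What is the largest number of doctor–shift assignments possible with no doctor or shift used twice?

For example, pair Alex→T5, Toni→T2, Casey→T6, Quinn→T1, Hana→T7, Dana→T3.
The set {Casey, Gabe} has only 1 neighbour ({T6}), so by Hall's theorem at most 6 of the 7 doctors can be matched.

6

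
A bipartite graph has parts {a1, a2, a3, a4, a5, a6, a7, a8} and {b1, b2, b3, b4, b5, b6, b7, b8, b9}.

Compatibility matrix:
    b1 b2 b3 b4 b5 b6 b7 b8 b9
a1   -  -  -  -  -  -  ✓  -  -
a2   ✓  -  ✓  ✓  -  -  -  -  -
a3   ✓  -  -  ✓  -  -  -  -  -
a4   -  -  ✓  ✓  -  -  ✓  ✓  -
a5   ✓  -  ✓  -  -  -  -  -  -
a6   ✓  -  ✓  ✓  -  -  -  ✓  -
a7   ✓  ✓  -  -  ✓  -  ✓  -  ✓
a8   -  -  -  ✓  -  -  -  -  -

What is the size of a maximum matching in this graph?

6

A valid assignment of size 6: a1→b7, a2→b4, a3→b1, a4→b8, a5→b3, a7→b5.
The set {a1, a2, a3, a4, a5, a6, a8} has only 5 neighbours ({b1, b3, b4, b7, b8}), so by Hall's theorem at most 6 of the 8 left vertices can be matched.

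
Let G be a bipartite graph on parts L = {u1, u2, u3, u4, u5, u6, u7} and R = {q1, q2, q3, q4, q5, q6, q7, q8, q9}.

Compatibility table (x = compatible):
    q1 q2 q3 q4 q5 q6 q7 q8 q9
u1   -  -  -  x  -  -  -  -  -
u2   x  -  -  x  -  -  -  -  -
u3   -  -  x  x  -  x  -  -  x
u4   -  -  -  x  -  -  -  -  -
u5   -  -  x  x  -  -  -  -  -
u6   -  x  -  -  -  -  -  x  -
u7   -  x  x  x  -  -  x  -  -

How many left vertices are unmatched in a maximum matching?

A valid assignment of size 6: u1→q4, u2→q1, u3→q6, u5→q3, u6→q8, u7→q2.
The set {u1, u4} has only 1 neighbour ({q4}), so by Hall's theorem at most 6 of the 7 left vertices can be matched.
That matches 6 of the 7, leaving 1 unmatched; no matching can do better.

1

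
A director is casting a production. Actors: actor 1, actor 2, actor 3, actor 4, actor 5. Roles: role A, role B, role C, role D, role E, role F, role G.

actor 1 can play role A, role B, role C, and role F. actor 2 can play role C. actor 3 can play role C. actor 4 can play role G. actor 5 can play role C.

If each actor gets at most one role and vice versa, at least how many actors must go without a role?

One maximum matching: actor 1–role B, actor 2–role C, actor 4–role G.
The set {actor 2, actor 3, actor 5} has only 1 neighbour ({role C}), so by Hall's theorem at most 3 of the 5 actors can be matched.
That matches 3 of the 5, leaving 2 unmatched; no matching can do better.

2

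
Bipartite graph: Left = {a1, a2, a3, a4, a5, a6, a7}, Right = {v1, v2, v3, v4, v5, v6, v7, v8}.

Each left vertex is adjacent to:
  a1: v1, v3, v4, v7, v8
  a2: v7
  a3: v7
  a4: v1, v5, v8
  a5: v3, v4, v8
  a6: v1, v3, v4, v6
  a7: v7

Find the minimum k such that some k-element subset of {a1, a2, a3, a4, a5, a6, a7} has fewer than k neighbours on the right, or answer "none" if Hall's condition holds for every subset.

Take S = {a2, a3}. Its neighbourhood is {v7}, so |N(S)| = 1 < |S| = 2.
No single vertex violates Hall's condition since each has at least one neighbour, so 2 is the minimum.

2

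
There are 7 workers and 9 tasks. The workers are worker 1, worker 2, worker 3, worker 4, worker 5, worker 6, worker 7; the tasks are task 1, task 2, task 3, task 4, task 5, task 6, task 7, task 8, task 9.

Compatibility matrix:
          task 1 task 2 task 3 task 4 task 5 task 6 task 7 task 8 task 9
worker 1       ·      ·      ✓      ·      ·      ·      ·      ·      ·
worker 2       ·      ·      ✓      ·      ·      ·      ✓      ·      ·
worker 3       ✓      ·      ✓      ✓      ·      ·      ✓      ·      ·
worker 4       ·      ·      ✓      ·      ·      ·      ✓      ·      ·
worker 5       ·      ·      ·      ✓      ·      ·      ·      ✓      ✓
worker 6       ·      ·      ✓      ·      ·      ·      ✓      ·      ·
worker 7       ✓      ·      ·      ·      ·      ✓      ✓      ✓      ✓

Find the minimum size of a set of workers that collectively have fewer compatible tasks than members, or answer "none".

Take S = {worker 1, worker 2, worker 4}. Its neighbourhood is {task 3, task 7}, so |N(S)| = 2 < |S| = 3.
Every subset of size less than 3 has at least as many neighbours as members, so 3 is the minimum.

3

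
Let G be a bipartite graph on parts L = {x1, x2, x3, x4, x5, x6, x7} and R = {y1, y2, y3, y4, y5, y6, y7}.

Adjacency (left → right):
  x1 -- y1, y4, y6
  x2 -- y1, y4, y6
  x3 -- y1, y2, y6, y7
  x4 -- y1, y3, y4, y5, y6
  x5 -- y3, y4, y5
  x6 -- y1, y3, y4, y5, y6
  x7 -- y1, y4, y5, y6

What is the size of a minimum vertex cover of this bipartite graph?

{x3, y1, y3, y4, y5, y6} is a vertex cover of size 6: every edge has an endpoint in this set.
No smaller cover exists because x1–y4, x2–y1, x3–y7, x4–y3, x5–y5, x6–y6 is a matching of size 6, and a cover must include an endpoint of each of these disjoint edges (König's theorem).

6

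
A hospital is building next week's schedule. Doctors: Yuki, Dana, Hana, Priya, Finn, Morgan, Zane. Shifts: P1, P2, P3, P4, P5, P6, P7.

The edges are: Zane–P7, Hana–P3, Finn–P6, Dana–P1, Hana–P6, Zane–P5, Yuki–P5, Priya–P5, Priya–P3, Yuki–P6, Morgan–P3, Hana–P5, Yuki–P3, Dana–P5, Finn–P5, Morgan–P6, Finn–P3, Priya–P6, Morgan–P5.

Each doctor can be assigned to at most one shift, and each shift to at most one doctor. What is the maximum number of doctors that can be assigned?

For example, pair Yuki→P3, Dana→P1, Hana→P6, Priya→P5, Zane→P7.
The set {Yuki, Hana, Priya, Finn, Morgan} has only 3 neighbours ({P3, P5, P6}), so by Hall's theorem at most 5 of the 7 doctors can be matched.

5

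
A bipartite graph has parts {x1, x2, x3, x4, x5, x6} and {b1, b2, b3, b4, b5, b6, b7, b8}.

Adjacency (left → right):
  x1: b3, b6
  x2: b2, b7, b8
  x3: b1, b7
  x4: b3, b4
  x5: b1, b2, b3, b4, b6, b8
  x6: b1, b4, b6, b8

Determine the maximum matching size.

6

For example, pair x1→b3, x2→b7, x3→b1, x4→b4, x5→b6, x6→b8.
This saturates every left vertex, so 6 is the maximum.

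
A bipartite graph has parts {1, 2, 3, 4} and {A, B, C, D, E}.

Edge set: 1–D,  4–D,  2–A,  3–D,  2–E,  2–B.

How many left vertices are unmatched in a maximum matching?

2

For example, pair 1–D, 2–B.
The set {1, 3, 4} has only 1 neighbour ({D}), so by Hall's theorem at most 2 of the 4 left vertices can be matched.
That matches 2 of the 4, leaving 2 unmatched; no matching can do better.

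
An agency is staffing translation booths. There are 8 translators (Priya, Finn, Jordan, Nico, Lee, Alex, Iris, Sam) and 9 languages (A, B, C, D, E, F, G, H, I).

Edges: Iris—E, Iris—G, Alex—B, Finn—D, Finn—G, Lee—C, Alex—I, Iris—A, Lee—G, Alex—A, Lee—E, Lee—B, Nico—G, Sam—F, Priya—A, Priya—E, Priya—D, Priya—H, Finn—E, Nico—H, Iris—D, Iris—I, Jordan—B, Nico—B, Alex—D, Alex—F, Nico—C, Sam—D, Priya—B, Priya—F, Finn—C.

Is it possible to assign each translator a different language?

Yes

A valid assignment of size 8: Priya-E, Finn-D, Jordan-B, Nico-G, Lee-C, Alex-A, Iris-I, Sam-F.
Every translator is matched, so this matching saturates all of them.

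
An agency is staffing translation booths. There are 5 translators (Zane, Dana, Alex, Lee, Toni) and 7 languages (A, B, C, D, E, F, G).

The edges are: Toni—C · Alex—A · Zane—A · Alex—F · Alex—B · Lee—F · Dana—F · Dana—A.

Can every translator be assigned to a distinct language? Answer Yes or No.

The set {Zane, Dana, Lee} has only 2 neighbours ({A, F}), so by Hall's theorem at most 4 of the 5 translators can be matched.
Hence no matching covers every translator.

No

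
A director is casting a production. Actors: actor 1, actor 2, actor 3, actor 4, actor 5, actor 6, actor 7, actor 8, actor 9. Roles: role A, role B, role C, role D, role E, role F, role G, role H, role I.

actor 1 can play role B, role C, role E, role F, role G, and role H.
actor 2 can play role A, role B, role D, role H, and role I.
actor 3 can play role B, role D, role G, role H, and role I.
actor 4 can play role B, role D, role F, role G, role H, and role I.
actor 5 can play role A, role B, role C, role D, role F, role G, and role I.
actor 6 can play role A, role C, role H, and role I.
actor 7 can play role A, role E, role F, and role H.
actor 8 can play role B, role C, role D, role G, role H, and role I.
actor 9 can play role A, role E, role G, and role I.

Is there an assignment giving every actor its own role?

Yes

A valid assignment of size 9: actor 1-role F, actor 2-role D, actor 3-role H, actor 4-role G, actor 5-role B, actor 6-role A, actor 7-role E, actor 8-role C, actor 9-role I.
Every actor is matched, so this is a perfect matching.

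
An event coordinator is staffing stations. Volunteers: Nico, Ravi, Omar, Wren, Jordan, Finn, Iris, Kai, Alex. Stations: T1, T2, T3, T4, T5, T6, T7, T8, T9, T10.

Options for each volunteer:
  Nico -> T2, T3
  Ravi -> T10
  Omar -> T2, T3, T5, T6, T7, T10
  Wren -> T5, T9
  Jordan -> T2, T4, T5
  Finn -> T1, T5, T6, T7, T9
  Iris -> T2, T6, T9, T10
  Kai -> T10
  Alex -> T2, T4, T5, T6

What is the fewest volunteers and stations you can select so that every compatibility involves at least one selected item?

A maximum matching has 8 edges (e.g. Nico–T2, Ravi–T10, Omar–T3, Wren–T9, Jordan–T4, Finn–T7, Iris–T6, Alex–T5).
By König's theorem the minimum vertex cover has the same size. One such cover is {Nico, Omar, Wren, Jordan, Finn, Iris, Alex, T10}.

8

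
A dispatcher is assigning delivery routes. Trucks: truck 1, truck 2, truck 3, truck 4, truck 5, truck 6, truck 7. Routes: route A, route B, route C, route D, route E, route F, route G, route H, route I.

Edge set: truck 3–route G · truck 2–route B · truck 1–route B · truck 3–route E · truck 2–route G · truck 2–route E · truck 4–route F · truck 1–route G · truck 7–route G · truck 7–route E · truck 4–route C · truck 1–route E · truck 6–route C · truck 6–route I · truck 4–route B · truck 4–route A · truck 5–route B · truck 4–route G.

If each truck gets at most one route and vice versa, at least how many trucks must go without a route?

2

For example, pair truck 1-route G, truck 2-route B, truck 3-route E, truck 4-route C, truck 6-route I.
The set {truck 1, truck 2, truck 3, truck 5, truck 7} has only 3 neighbours ({route B, route E, route G}), so by Hall's theorem at most 5 of the 7 trucks can be matched.
That matches 5 of the 7, leaving 2 unmatched; no matching can do better.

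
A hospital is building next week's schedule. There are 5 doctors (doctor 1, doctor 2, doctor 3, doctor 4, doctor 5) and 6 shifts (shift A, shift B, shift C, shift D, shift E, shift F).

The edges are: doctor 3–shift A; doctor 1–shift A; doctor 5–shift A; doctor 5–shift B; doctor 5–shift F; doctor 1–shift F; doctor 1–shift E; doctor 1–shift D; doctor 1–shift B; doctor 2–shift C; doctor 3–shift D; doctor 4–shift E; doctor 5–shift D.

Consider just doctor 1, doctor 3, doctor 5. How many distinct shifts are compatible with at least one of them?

The union of neighbours of {doctor 1, doctor 3, doctor 5} is {shift A, shift B, shift D, shift E, shift F}, which has 5 elements.
Since |N(S)| = 5 ≥ |S| = 3, Hall's condition holds for this subset.

5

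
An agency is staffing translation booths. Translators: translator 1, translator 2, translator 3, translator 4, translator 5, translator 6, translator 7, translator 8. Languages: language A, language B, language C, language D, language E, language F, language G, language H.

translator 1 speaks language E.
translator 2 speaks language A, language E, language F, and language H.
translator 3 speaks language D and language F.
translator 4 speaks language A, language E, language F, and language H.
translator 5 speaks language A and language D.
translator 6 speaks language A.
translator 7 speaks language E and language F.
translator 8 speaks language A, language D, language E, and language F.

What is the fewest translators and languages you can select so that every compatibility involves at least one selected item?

The 5 edges translator 1–language E, translator 2–language F, translator 3–language D, translator 4–language H, translator 5–language A form a matching, so any vertex cover needs at least 5 vertices (one per matched edge).
Conversely {language A, language D, language E, language F, language H} meets every edge and has exactly 5 vertices, so 5 is optimal.

5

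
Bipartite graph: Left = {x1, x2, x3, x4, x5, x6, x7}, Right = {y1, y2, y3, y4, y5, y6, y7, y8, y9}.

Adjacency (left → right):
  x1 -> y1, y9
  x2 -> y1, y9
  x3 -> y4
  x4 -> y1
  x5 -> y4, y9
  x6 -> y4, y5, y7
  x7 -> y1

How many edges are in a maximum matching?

A valid assignment of size 4: x1–y9, x2–y1, x3–y4, x6–y7.
The set {x1, x2, x3, x4, x5, x7} has only 3 neighbours ({y1, y4, y9}), so by Hall's theorem at most 4 of the 7 left vertices can be matched.

4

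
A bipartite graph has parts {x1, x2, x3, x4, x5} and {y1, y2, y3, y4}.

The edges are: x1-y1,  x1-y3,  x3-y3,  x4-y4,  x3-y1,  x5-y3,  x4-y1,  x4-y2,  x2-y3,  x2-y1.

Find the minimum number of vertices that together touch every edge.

A maximum matching has 3 edges (e.g. x1–y1, x2–y3, x4–y2).
By König's theorem the minimum vertex cover has the same size. One such cover is {x4, y1, y3}.

3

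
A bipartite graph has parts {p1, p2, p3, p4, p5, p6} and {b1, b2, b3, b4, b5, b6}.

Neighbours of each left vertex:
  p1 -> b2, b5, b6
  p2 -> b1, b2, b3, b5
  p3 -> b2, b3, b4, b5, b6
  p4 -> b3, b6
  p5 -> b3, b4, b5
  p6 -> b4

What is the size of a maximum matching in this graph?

One maximum matching: p1–b2, p2–b1, p3–b5, p4–b6, p5–b3, p6–b4.
This saturates every left vertex, so 6 is the maximum.

6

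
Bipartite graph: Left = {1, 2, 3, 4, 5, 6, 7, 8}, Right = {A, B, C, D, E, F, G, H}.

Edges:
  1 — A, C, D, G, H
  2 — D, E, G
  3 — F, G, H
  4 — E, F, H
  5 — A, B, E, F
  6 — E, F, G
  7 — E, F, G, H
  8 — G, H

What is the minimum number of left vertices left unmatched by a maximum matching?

1

For example, pair 1-A, 2-D, 3-F, 4-E, 5-B, 6-G, 7-H.
The set {3, 4, 6, 7, 8} has only 4 neighbours ({E, F, G, H}), so by Hall's theorem at most 7 of the 8 left vertices can be matched.
That matches 7 of the 8, leaving 1 unmatched; no matching can do better.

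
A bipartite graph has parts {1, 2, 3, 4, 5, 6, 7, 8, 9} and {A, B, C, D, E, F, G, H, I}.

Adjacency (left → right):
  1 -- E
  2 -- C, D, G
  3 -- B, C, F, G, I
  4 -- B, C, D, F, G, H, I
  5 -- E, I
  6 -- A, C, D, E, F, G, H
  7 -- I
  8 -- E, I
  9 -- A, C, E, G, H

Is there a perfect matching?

No

The set {1, 5, 7, 8} has only 2 neighbours ({E, I}), so by Hall's theorem at most 7 of the 9 left vertices can be matched.
Hence no matching covers every left vertex.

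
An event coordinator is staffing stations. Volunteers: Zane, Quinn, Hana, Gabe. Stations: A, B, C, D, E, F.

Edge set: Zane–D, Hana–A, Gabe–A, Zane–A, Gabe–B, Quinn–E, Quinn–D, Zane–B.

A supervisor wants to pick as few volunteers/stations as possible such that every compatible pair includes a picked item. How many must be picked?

4

The 4 edges Zane–D, Quinn–E, Hana–A, Gabe–B form a matching, so any vertex cover needs at least 4 vertices (one per matched edge).
Conversely {Zane, Quinn, Hana, Gabe} meets every edge and has exactly 4 vertices, so 4 is optimal.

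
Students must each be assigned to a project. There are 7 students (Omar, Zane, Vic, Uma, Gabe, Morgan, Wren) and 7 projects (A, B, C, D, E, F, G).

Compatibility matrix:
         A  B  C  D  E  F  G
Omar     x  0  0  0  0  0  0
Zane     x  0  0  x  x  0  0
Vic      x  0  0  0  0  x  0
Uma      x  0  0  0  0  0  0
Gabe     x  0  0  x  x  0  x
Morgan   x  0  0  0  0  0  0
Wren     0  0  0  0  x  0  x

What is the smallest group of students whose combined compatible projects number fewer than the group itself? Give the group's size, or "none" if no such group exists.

Take S = {Omar, Uma}. Its neighbourhood is {A}, so |N(S)| = 1 < |S| = 2.
No single vertex violates Hall's condition since each has at least one neighbour, so 2 is the minimum.

2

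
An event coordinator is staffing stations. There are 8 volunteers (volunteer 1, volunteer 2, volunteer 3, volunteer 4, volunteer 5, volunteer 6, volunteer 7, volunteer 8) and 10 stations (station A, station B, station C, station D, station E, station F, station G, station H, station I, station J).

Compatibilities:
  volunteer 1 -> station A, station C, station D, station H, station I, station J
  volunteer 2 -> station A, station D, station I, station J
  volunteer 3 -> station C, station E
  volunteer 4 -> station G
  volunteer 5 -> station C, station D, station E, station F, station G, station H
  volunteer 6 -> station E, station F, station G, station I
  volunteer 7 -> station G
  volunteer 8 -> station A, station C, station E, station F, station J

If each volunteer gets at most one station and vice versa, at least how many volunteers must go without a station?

For example, pair volunteer 1-station I, volunteer 2-station A, volunteer 3-station C, volunteer 4-station G, volunteer 5-station H, volunteer 6-station E, volunteer 8-station F.
The set {volunteer 4, volunteer 7} has only 1 neighbour ({station G}), so by Hall's theorem at most 7 of the 8 volunteers can be matched.
That matches 7 of the 8, leaving 1 unmatched; no matching can do better.

1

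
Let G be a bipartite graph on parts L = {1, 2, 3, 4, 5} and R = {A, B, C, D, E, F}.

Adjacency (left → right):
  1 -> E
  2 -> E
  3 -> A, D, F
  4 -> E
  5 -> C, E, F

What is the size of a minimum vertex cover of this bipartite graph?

The 3 edges 1–E, 3–F, 5–C form a matching, so any vertex cover needs at least 3 vertices (one per matched edge).
Conversely {3, 5, E} meets every edge and has exactly 3 vertices, so 3 is optimal.

3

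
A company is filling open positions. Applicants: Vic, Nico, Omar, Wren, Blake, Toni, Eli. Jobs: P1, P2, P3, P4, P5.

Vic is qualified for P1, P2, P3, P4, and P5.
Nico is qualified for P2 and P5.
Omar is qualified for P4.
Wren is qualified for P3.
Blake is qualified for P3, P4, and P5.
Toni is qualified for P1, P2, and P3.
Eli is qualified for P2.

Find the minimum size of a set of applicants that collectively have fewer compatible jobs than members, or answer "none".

5

Take S = {Nico, Omar, Wren, Blake, Eli}. Its neighbourhood is {P2, P3, P4, P5}, so |N(S)| = 4 < |S| = 5.
Every subset of size less than 5 has at least as many neighbours as members, so 5 is the minimum.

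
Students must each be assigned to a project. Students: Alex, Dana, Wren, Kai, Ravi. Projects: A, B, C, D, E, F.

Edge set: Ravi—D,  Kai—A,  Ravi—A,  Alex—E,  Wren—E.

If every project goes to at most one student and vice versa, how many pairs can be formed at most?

3

For example, pair Alex-E, Kai-A, Ravi-D.
The set {Alex, Dana, Wren} has only 1 neighbour ({E}), so by Hall's theorem at most 3 of the 5 students can be matched.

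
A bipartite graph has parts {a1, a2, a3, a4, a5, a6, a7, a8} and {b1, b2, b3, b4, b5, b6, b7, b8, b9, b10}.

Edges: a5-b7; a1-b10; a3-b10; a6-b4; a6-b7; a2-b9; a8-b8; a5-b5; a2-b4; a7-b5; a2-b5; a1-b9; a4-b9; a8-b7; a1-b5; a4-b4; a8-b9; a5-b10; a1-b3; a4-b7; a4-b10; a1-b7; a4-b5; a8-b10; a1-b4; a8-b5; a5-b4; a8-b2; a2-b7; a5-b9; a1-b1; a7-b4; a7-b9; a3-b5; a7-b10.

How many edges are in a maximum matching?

One maximum matching: a1-b1, a2-b9, a3-b10, a4-b4, a5-b5, a6-b7, a8-b2.
The set {a2, a3, a4, a5, a6, a7} has only 5 neighbours ({b10, b4, b5, b7, b9}), so by Hall's theorem at most 7 of the 8 left vertices can be matched.

7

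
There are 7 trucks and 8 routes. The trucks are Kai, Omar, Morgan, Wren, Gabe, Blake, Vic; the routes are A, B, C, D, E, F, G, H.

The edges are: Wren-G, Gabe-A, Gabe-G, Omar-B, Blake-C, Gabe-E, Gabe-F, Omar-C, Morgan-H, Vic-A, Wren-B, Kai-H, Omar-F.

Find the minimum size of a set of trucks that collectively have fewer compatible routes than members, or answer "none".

Take S = {Kai, Morgan}. Its neighbourhood is {H}, so |N(S)| = 1 < |S| = 2.
No single vertex violates Hall's condition since each has at least one neighbour, so 2 is the minimum.

2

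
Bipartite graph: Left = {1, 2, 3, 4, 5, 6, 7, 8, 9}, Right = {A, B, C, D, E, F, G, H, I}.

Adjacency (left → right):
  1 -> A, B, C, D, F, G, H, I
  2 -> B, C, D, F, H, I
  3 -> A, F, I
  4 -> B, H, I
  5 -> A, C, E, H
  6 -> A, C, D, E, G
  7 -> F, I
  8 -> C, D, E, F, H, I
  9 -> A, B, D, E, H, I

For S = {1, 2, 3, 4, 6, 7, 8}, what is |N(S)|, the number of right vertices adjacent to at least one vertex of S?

9

The union of neighbours of {1, 2, 3, 4, 6, 7, 8} is {A, B, C, D, E, F, G, H, I}, which has 9 elements.
Since |N(S)| = 9 ≥ |S| = 7, Hall's condition holds for this subset.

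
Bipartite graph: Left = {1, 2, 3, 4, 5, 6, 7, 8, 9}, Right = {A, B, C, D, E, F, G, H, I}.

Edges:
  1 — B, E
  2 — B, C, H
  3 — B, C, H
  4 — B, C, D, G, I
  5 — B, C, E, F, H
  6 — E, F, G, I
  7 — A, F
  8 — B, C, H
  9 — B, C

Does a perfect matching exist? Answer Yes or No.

No

The set {2, 3, 8, 9} has only 3 neighbours ({B, C, H}), so by Hall's theorem at most 8 of the 9 left vertices can be matched.
Hence no matching covers every left vertex.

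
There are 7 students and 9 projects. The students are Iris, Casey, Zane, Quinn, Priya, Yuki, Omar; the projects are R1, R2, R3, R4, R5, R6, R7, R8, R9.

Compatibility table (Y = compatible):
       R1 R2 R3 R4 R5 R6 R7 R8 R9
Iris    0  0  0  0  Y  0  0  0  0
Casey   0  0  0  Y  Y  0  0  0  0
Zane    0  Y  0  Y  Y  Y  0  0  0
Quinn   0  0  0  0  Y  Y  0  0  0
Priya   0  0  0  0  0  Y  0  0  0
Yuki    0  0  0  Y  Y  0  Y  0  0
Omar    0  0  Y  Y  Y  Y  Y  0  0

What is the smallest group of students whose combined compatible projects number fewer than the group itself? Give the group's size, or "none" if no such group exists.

3

Take S = {Iris, Quinn, Priya}. Its neighbourhood is {R5, R6}, so |N(S)| = 2 < |S| = 3.
Every subset of size less than 3 has at least as many neighbours as members, so 3 is the minimum.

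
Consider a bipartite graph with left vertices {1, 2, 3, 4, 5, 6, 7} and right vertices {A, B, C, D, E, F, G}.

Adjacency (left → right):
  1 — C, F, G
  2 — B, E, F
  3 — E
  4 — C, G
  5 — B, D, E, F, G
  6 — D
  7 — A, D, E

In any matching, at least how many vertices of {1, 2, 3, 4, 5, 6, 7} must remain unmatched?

For example, pair 1-F, 2-B, 3-E, 4-C, 5-G, 6-D, 7-A.
All 7 left vertices are matched, so no larger matching exists.
That matches 7 of the 7, leaving 0 unmatched; no matching can do better.

0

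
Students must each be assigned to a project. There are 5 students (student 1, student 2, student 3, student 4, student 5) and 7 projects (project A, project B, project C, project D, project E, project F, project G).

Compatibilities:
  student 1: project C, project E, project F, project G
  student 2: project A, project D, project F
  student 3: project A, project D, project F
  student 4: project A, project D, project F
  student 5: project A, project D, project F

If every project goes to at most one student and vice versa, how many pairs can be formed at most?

A valid assignment of size 4: student 1-project E, student 2-project D, student 3-project F, student 4-project A.
The set {student 2, student 3, student 4, student 5} has only 3 neighbours ({project A, project D, project F}), so by Hall's theorem at most 4 of the 5 students can be matched.

4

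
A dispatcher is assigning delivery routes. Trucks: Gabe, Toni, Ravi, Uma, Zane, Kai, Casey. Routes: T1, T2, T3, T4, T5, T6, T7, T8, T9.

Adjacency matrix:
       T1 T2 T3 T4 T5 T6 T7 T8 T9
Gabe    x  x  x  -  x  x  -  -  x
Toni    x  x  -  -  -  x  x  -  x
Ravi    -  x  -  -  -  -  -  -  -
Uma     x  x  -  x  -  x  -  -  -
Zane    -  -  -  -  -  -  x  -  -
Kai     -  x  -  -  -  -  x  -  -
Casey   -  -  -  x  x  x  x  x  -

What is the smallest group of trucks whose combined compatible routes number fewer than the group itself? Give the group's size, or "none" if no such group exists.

Take S = {Ravi, Zane, Kai}. Its neighbourhood is {T2, T7}, so |N(S)| = 2 < |S| = 3.
Every subset of size less than 3 has at least as many neighbours as members, so 3 is the minimum.

3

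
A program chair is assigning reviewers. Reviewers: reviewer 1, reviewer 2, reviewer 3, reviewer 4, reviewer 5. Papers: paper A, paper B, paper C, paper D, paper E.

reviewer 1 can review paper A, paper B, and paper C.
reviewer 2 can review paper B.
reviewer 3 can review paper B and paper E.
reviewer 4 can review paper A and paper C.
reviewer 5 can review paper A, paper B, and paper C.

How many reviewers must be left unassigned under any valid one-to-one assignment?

1

For example, pair reviewer 1-paper A, reviewer 2-paper B, reviewer 3-paper E, reviewer 4-paper C.
The set {reviewer 1, reviewer 2, reviewer 4, reviewer 5} has only 3 neighbours ({paper A, paper B, paper C}), so by Hall's theorem at most 4 of the 5 reviewers can be matched.
That matches 4 of the 5, leaving 1 unmatched; no matching can do better.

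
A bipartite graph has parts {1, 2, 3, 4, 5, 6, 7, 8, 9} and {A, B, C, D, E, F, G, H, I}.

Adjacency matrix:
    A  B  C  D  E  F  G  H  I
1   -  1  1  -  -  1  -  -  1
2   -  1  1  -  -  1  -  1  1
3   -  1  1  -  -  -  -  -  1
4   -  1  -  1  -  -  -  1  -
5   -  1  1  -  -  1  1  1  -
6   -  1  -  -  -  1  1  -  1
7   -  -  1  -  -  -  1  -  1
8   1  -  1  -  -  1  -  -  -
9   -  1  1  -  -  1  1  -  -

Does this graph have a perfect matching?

The set {1, 2, 3, 5, 6, 7, 9} has only 6 neighbours ({B, C, F, G, H, I}), so by Hall's theorem at most 8 of the 9 left vertices can be matched.
Hence no matching covers every left vertex.

No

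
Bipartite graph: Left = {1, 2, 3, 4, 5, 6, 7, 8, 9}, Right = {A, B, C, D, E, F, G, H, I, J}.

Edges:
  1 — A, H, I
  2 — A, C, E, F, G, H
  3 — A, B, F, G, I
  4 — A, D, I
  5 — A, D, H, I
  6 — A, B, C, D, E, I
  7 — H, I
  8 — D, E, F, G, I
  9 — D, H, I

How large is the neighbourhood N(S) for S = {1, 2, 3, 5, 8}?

9

The union of neighbours of {1, 2, 3, 5, 8} is {A, B, C, D, E, F, G, H, I}, which has 9 elements.
Since |N(S)| = 9 ≥ |S| = 5, Hall's condition holds for this subset.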